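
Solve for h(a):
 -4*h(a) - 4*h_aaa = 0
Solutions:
 h(a) = C3*exp(-a) + (C1*sin(sqrt(3)*a/2) + C2*cos(sqrt(3)*a/2))*exp(a/2)


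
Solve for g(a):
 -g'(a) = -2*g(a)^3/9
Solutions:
 g(a) = -3*sqrt(2)*sqrt(-1/(C1 + 2*a))/2
 g(a) = 3*sqrt(2)*sqrt(-1/(C1 + 2*a))/2


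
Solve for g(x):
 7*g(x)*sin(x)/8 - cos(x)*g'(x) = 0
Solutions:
 g(x) = C1/cos(x)^(7/8)


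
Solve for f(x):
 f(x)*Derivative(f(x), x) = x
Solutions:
 f(x) = -sqrt(C1 + x^2)
 f(x) = sqrt(C1 + x^2)


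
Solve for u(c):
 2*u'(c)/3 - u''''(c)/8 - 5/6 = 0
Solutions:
 u(c) = C1 + C4*exp(2*2^(1/3)*3^(2/3)*c/3) + 5*c/4 + (C2*sin(2^(1/3)*3^(1/6)*c) + C3*cos(2^(1/3)*3^(1/6)*c))*exp(-2^(1/3)*3^(2/3)*c/3)


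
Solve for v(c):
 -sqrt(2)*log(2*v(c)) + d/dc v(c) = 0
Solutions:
 -sqrt(2)*Integral(1/(log(_y) + log(2)), (_y, v(c)))/2 = C1 - c


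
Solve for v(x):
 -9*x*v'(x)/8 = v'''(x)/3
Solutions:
 v(x) = C1 + Integral(C2*airyai(-3*x/2) + C3*airybi(-3*x/2), x)


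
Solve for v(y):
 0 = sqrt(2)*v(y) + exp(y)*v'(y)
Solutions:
 v(y) = C1*exp(sqrt(2)*exp(-y))


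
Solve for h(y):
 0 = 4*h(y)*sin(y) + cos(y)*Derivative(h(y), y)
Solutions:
 h(y) = C1*cos(y)^4


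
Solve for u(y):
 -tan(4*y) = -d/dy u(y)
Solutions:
 u(y) = C1 - log(cos(4*y))/4


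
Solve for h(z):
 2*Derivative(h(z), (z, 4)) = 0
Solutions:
 h(z) = C1 + C2*z + C3*z^2 + C4*z^3


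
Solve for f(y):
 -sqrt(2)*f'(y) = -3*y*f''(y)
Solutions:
 f(y) = C1 + C2*y^(sqrt(2)/3 + 1)


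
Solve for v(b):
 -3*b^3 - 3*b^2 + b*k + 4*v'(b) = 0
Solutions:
 v(b) = C1 + 3*b^4/16 + b^3/4 - b^2*k/8


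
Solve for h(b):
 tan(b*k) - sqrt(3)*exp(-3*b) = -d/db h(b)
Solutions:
 h(b) = C1 - Piecewise((sqrt(3)*exp(-3*b)/3 + log(tan(b*k)^2 + 1)/(2*k), Ne(k, 0)), (sqrt(3)*exp(-3*b)/3, True))


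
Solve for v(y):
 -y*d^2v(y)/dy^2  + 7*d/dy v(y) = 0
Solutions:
 v(y) = C1 + C2*y^8


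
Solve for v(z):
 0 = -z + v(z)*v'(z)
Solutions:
 v(z) = -sqrt(C1 + z^2)
 v(z) = sqrt(C1 + z^2)


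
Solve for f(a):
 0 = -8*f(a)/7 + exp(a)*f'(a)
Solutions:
 f(a) = C1*exp(-8*exp(-a)/7)


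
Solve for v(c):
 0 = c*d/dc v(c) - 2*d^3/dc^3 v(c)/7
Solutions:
 v(c) = C1 + Integral(C2*airyai(2^(2/3)*7^(1/3)*c/2) + C3*airybi(2^(2/3)*7^(1/3)*c/2), c)


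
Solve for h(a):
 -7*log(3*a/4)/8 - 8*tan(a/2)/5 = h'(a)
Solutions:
 h(a) = C1 - 7*a*log(a)/8 - 7*a*log(3)/8 + 7*a/8 + 7*a*log(2)/4 + 16*log(cos(a/2))/5


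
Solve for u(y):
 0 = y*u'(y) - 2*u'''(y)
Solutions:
 u(y) = C1 + Integral(C2*airyai(2^(2/3)*y/2) + C3*airybi(2^(2/3)*y/2), y)


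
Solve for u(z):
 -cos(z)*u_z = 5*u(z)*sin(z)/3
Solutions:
 u(z) = C1*cos(z)^(5/3)


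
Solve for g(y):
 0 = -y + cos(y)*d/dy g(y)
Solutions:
 g(y) = C1 + Integral(y/cos(y), y)


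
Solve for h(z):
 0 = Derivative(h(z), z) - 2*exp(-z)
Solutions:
 h(z) = C1 - 2*exp(-z)


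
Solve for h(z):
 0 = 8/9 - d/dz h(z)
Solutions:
 h(z) = C1 + 8*z/9


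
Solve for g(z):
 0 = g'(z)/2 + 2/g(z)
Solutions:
 g(z) = -sqrt(C1 - 8*z)
 g(z) = sqrt(C1 - 8*z)


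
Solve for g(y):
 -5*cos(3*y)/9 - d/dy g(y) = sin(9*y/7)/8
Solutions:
 g(y) = C1 - 5*sin(3*y)/27 + 7*cos(9*y/7)/72


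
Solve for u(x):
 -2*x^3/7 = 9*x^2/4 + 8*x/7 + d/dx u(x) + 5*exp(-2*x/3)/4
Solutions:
 u(x) = C1 - x^4/14 - 3*x^3/4 - 4*x^2/7 + 15*exp(-2*x/3)/8


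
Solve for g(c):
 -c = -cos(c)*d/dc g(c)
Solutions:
 g(c) = C1 + Integral(c/cos(c), c)


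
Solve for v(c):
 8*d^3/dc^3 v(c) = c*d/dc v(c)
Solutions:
 v(c) = C1 + Integral(C2*airyai(c/2) + C3*airybi(c/2), c)


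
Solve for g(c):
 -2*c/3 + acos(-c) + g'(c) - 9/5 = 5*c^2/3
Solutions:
 g(c) = C1 + 5*c^3/9 + c^2/3 - c*acos(-c) + 9*c/5 - sqrt(1 - c^2)


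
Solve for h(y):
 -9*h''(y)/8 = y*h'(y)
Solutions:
 h(y) = C1 + C2*erf(2*y/3)


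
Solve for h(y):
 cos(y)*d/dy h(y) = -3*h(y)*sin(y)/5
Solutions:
 h(y) = C1*cos(y)^(3/5)


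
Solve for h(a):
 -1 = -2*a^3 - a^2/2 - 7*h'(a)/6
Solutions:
 h(a) = C1 - 3*a^4/7 - a^3/7 + 6*a/7


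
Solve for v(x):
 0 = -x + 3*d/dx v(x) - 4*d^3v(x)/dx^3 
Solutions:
 v(x) = C1 + C2*exp(-sqrt(3)*x/2) + C3*exp(sqrt(3)*x/2) + x^2/6


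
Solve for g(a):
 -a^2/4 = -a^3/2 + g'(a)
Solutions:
 g(a) = C1 + a^4/8 - a^3/12


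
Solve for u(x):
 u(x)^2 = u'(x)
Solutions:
 u(x) = -1/(C1 + x)


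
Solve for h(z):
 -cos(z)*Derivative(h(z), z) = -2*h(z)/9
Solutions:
 h(z) = C1*(sin(z) + 1)^(1/9)/(sin(z) - 1)^(1/9)


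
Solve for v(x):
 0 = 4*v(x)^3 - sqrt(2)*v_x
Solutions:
 v(x) = -sqrt(2)*sqrt(-1/(C1 + 2*sqrt(2)*x))/2
 v(x) = sqrt(2)*sqrt(-1/(C1 + 2*sqrt(2)*x))/2


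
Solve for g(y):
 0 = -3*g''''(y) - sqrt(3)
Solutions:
 g(y) = C1 + C2*y + C3*y^2 + C4*y^3 - sqrt(3)*y^4/72


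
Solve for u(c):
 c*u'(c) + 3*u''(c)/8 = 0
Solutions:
 u(c) = C1 + C2*erf(2*sqrt(3)*c/3)


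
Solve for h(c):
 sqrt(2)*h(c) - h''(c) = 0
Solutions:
 h(c) = C1*exp(-2^(1/4)*c) + C2*exp(2^(1/4)*c)


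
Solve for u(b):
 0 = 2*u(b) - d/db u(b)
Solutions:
 u(b) = C1*exp(2*b)


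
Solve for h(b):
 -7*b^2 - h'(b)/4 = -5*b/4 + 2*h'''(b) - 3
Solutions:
 h(b) = C1 + C2*sin(sqrt(2)*b/4) + C3*cos(sqrt(2)*b/4) - 28*b^3/3 + 5*b^2/2 + 460*b


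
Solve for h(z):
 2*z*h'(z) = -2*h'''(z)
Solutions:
 h(z) = C1 + Integral(C2*airyai(-z) + C3*airybi(-z), z)


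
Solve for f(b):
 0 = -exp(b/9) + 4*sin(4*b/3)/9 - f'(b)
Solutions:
 f(b) = C1 - 9*exp(b/9) - cos(4*b/3)/3


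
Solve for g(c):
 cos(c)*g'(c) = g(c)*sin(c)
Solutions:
 g(c) = C1/cos(c)


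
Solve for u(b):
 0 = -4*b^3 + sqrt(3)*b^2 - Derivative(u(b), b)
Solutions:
 u(b) = C1 - b^4 + sqrt(3)*b^3/3


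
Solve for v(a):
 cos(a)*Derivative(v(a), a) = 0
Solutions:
 v(a) = C1


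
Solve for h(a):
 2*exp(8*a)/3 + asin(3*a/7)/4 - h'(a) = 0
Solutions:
 h(a) = C1 + a*asin(3*a/7)/4 + sqrt(49 - 9*a^2)/12 + exp(8*a)/12


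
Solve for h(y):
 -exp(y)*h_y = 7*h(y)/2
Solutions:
 h(y) = C1*exp(7*exp(-y)/2)


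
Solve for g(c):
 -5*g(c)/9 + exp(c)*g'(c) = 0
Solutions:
 g(c) = C1*exp(-5*exp(-c)/9)


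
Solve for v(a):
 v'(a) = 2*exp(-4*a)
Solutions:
 v(a) = C1 - exp(-4*a)/2


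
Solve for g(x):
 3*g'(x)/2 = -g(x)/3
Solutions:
 g(x) = C1*exp(-2*x/9)


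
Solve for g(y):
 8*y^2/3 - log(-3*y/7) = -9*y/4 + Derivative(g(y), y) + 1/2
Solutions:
 g(y) = C1 + 8*y^3/9 + 9*y^2/8 - y*log(-y) + y*(-log(3) + 1/2 + log(7))


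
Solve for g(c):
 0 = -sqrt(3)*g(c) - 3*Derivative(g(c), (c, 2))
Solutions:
 g(c) = C1*sin(3^(3/4)*c/3) + C2*cos(3^(3/4)*c/3)


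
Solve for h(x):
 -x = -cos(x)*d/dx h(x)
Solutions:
 h(x) = C1 + Integral(x/cos(x), x)


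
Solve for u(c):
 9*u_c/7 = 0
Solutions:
 u(c) = C1


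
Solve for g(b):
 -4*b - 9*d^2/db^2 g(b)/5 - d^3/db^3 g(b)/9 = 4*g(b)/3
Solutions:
 g(b) = C1*exp(b*(-54 + 243*3^(2/3)/(10*sqrt(33430) + 6811)^(1/3) + 3^(1/3)*(10*sqrt(33430) + 6811)^(1/3))/10)*sin(3^(1/6)*b*(-3^(2/3)*(10*sqrt(33430) + 6811)^(1/3) + 729/(10*sqrt(33430) + 6811)^(1/3))/10) + C2*exp(b*(-54 + 243*3^(2/3)/(10*sqrt(33430) + 6811)^(1/3) + 3^(1/3)*(10*sqrt(33430) + 6811)^(1/3))/10)*cos(3^(1/6)*b*(-3^(2/3)*(10*sqrt(33430) + 6811)^(1/3) + 729/(10*sqrt(33430) + 6811)^(1/3))/10) + C3*exp(-b*(243*3^(2/3)/(10*sqrt(33430) + 6811)^(1/3) + 27 + 3^(1/3)*(10*sqrt(33430) + 6811)^(1/3))/5) - 3*b


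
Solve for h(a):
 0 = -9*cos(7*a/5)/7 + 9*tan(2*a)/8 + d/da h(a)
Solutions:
 h(a) = C1 + 9*log(cos(2*a))/16 + 45*sin(7*a/5)/49


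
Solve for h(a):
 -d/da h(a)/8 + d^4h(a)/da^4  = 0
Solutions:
 h(a) = C1 + C4*exp(a/2) + (C2*sin(sqrt(3)*a/4) + C3*cos(sqrt(3)*a/4))*exp(-a/4)


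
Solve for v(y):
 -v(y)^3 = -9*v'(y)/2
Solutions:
 v(y) = -3*sqrt(2)*sqrt(-1/(C1 + 2*y))/2
 v(y) = 3*sqrt(2)*sqrt(-1/(C1 + 2*y))/2


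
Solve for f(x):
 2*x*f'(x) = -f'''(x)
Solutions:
 f(x) = C1 + Integral(C2*airyai(-2^(1/3)*x) + C3*airybi(-2^(1/3)*x), x)


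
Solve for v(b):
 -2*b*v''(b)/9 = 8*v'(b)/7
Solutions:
 v(b) = C1 + C2/b^(29/7)


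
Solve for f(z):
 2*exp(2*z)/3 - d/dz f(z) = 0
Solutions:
 f(z) = C1 + exp(2*z)/3


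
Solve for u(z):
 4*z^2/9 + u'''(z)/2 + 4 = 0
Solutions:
 u(z) = C1 + C2*z + C3*z^2 - 2*z^5/135 - 4*z^3/3


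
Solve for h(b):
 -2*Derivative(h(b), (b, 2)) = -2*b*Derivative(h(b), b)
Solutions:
 h(b) = C1 + C2*erfi(sqrt(2)*b/2)


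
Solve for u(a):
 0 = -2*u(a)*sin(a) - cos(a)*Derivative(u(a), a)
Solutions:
 u(a) = C1*cos(a)^2


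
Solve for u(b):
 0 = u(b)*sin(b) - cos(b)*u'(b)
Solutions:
 u(b) = C1/cos(b)


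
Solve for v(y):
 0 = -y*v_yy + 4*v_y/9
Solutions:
 v(y) = C1 + C2*y^(13/9)


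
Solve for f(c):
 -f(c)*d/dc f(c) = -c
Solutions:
 f(c) = -sqrt(C1 + c^2)
 f(c) = sqrt(C1 + c^2)


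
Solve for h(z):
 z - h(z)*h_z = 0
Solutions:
 h(z) = -sqrt(C1 + z^2)
 h(z) = sqrt(C1 + z^2)


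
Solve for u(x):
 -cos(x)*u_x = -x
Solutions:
 u(x) = C1 + Integral(x/cos(x), x)


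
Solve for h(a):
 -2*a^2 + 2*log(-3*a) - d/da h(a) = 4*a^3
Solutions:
 h(a) = C1 - a^4 - 2*a^3/3 + 2*a*log(-a) + 2*a*(-1 + log(3))


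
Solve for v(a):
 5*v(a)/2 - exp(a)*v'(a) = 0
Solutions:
 v(a) = C1*exp(-5*exp(-a)/2)


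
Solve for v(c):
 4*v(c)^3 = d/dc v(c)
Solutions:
 v(c) = -sqrt(2)*sqrt(-1/(C1 + 4*c))/2
 v(c) = sqrt(2)*sqrt(-1/(C1 + 4*c))/2


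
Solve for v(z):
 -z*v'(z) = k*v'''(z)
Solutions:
 v(z) = C1 + Integral(C2*airyai(z*(-1/k)^(1/3)) + C3*airybi(z*(-1/k)^(1/3)), z)


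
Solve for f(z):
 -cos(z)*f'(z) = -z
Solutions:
 f(z) = C1 + Integral(z/cos(z), z)


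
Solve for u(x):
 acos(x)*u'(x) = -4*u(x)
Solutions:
 u(x) = C1*exp(-4*Integral(1/acos(x), x))


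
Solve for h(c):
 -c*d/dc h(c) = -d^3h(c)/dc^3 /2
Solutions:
 h(c) = C1 + Integral(C2*airyai(2^(1/3)*c) + C3*airybi(2^(1/3)*c), c)


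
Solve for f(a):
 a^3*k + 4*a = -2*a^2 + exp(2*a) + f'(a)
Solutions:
 f(a) = C1 + a^4*k/4 + 2*a^3/3 + 2*a^2 - exp(2*a)/2


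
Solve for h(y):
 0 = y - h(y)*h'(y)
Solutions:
 h(y) = -sqrt(C1 + y^2)
 h(y) = sqrt(C1 + y^2)


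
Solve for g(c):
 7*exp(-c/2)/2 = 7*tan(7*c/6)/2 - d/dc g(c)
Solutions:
 g(c) = C1 + 3*log(tan(7*c/6)^2 + 1)/2 + 7*exp(-c/2)


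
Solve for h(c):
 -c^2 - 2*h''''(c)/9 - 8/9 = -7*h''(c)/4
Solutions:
 h(c) = C1 + C2*c + C3*exp(-3*sqrt(14)*c/4) + C4*exp(3*sqrt(14)*c/4) + c^4/21 + 16*c^2/49


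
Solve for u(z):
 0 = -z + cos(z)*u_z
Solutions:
 u(z) = C1 + Integral(z/cos(z), z)


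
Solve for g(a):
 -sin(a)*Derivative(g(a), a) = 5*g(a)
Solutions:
 g(a) = C1*sqrt(cos(a) + 1)*(cos(a)^2 + 2*cos(a) + 1)/(sqrt(cos(a) - 1)*(cos(a)^2 - 2*cos(a) + 1))


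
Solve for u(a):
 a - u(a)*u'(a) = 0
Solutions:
 u(a) = -sqrt(C1 + a^2)
 u(a) = sqrt(C1 + a^2)


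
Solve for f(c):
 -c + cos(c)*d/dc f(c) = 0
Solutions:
 f(c) = C1 + Integral(c/cos(c), c)


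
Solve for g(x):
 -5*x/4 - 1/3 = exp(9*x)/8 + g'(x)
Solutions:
 g(x) = C1 - 5*x^2/8 - x/3 - exp(9*x)/72


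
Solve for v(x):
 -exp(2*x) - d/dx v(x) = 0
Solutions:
 v(x) = C1 - exp(2*x)/2


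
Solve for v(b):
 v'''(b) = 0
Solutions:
 v(b) = C1 + C2*b + C3*b^2


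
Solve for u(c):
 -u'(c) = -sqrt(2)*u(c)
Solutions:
 u(c) = C1*exp(sqrt(2)*c)


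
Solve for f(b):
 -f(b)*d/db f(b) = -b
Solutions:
 f(b) = -sqrt(C1 + b^2)
 f(b) = sqrt(C1 + b^2)


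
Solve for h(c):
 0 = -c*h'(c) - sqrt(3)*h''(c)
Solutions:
 h(c) = C1 + C2*erf(sqrt(2)*3^(3/4)*c/6)


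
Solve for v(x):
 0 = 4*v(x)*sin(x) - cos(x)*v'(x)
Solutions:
 v(x) = C1/cos(x)^4


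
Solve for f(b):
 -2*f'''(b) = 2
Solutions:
 f(b) = C1 + C2*b + C3*b^2 - b^3/6


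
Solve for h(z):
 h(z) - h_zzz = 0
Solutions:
 h(z) = C3*exp(z) + (C1*sin(sqrt(3)*z/2) + C2*cos(sqrt(3)*z/2))*exp(-z/2)


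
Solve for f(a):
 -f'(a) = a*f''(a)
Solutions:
 f(a) = C1 + C2*log(a)


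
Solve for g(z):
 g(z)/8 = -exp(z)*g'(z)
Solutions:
 g(z) = C1*exp(exp(-z)/8)


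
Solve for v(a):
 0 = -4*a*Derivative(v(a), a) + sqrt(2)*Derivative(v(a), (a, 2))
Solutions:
 v(a) = C1 + C2*erfi(2^(1/4)*a)


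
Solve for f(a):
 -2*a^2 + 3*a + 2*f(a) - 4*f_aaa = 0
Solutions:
 f(a) = C3*exp(2^(2/3)*a/2) + a^2 - 3*a/2 + (C1*sin(2^(2/3)*sqrt(3)*a/4) + C2*cos(2^(2/3)*sqrt(3)*a/4))*exp(-2^(2/3)*a/4)


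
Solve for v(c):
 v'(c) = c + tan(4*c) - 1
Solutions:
 v(c) = C1 + c^2/2 - c - log(cos(4*c))/4


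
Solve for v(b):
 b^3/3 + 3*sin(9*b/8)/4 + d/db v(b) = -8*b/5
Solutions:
 v(b) = C1 - b^4/12 - 4*b^2/5 + 2*cos(9*b/8)/3


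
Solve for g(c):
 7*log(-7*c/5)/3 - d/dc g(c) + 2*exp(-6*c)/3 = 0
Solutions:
 g(c) = C1 + 7*c*log(-c)/3 + 7*c*(-log(5) - 1 + log(7))/3 - exp(-6*c)/9


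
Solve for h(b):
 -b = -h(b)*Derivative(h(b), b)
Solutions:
 h(b) = -sqrt(C1 + b^2)
 h(b) = sqrt(C1 + b^2)


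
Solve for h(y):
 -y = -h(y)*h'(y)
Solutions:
 h(y) = -sqrt(C1 + y^2)
 h(y) = sqrt(C1 + y^2)


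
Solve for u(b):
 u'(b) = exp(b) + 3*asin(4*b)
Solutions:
 u(b) = C1 + 3*b*asin(4*b) + 3*sqrt(1 - 16*b^2)/4 + exp(b)


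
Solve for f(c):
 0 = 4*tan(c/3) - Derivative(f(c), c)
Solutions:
 f(c) = C1 - 12*log(cos(c/3))


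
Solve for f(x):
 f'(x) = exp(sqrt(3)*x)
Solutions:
 f(x) = C1 + sqrt(3)*exp(sqrt(3)*x)/3


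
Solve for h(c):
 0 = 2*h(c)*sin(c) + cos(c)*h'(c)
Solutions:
 h(c) = C1*cos(c)^2


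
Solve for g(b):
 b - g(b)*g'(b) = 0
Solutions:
 g(b) = -sqrt(C1 + b^2)
 g(b) = sqrt(C1 + b^2)


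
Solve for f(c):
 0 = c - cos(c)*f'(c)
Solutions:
 f(c) = C1 + Integral(c/cos(c), c)


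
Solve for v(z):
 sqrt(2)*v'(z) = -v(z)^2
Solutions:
 v(z) = 2/(C1 + sqrt(2)*z)


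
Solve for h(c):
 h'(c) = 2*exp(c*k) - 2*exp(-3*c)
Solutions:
 h(c) = C1 + 2*exp(-3*c)/3 + 2*exp(c*k)/k


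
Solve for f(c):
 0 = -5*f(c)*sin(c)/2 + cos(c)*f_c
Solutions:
 f(c) = C1/cos(c)^(5/2)


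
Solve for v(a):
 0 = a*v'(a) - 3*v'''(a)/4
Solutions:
 v(a) = C1 + Integral(C2*airyai(6^(2/3)*a/3) + C3*airybi(6^(2/3)*a/3), a)


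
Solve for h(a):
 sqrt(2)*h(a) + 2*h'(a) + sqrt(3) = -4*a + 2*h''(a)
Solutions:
 h(a) = C1*exp(a*(1 - sqrt(1 + 2*sqrt(2)))/2) + C2*exp(a*(1 + sqrt(1 + 2*sqrt(2)))/2) - 2*sqrt(2)*a - sqrt(6)/2 + 4


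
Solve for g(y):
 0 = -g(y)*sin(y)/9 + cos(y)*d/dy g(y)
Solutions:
 g(y) = C1/cos(y)^(1/9)


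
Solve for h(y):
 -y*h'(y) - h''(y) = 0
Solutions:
 h(y) = C1 + C2*erf(sqrt(2)*y/2)


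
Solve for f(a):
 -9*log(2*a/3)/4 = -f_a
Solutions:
 f(a) = C1 + 9*a*log(a)/4 - 9*a*log(3)/4 - 9*a/4 + 9*a*log(2)/4


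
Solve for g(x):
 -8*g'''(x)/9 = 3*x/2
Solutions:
 g(x) = C1 + C2*x + C3*x^2 - 9*x^4/128


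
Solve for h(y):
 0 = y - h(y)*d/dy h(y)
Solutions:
 h(y) = -sqrt(C1 + y^2)
 h(y) = sqrt(C1 + y^2)


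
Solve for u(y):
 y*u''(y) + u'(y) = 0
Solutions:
 u(y) = C1 + C2*log(y)


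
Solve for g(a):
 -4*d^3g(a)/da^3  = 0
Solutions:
 g(a) = C1 + C2*a + C3*a^2


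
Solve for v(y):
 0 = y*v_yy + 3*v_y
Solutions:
 v(y) = C1 + C2/y^2


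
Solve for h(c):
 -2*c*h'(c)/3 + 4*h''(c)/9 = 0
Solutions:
 h(c) = C1 + C2*erfi(sqrt(3)*c/2)


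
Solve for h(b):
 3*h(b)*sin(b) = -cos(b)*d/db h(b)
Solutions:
 h(b) = C1*cos(b)^3


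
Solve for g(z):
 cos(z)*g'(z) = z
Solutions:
 g(z) = C1 + Integral(z/cos(z), z)


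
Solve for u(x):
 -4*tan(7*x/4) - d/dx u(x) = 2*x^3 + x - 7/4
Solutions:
 u(x) = C1 - x^4/2 - x^2/2 + 7*x/4 + 16*log(cos(7*x/4))/7


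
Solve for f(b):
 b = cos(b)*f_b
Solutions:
 f(b) = C1 + Integral(b/cos(b), b)


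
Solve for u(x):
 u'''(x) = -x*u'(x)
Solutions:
 u(x) = C1 + Integral(C2*airyai(-x) + C3*airybi(-x), x)


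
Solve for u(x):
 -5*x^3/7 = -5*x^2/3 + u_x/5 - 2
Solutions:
 u(x) = C1 - 25*x^4/28 + 25*x^3/9 + 10*x


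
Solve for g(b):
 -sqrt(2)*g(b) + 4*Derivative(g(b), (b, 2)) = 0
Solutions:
 g(b) = C1*exp(-2^(1/4)*b/2) + C2*exp(2^(1/4)*b/2)


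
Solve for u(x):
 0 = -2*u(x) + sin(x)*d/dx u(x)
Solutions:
 u(x) = C1*(cos(x) - 1)/(cos(x) + 1)


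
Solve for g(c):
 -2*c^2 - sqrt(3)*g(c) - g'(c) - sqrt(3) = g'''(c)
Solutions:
 g(c) = C1*exp(2^(1/3)*sqrt(3)*c*(-2/(9 + sqrt(85))^(1/3) + 2^(1/3)*(9 + sqrt(85))^(1/3))/12)*sin(2^(1/3)*c*(2/(9 + sqrt(85))^(1/3) + 2^(1/3)*(9 + sqrt(85))^(1/3))/4) + C2*exp(2^(1/3)*sqrt(3)*c*(-2/(9 + sqrt(85))^(1/3) + 2^(1/3)*(9 + sqrt(85))^(1/3))/12)*cos(2^(1/3)*c*(2/(9 + sqrt(85))^(1/3) + 2^(1/3)*(9 + sqrt(85))^(1/3))/4) + C3*exp(-2^(1/3)*sqrt(3)*c*(-2/(9 + sqrt(85))^(1/3) + 2^(1/3)*(9 + sqrt(85))^(1/3))/6) - 2*sqrt(3)*c^2/3 + 4*c/3 - 1 - 4*sqrt(3)/9


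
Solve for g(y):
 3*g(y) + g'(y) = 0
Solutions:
 g(y) = C1*exp(-3*y)


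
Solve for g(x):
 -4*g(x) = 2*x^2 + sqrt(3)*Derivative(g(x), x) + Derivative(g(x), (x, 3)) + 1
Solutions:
 g(x) = C1*exp(x*(-3^(5/6)/(6 + sqrt(sqrt(3) + 36))^(1/3) + 3^(2/3)*(6 + sqrt(sqrt(3) + 36))^(1/3))/6)*sin(x*(3^(1/3)/(6 + sqrt(sqrt(3) + 36))^(1/3) + 3^(1/6)*(6 + sqrt(sqrt(3) + 36))^(1/3))/2) + C2*exp(x*(-3^(5/6)/(6 + sqrt(sqrt(3) + 36))^(1/3) + 3^(2/3)*(6 + sqrt(sqrt(3) + 36))^(1/3))/6)*cos(x*(3^(1/3)/(6 + sqrt(sqrt(3) + 36))^(1/3) + 3^(1/6)*(6 + sqrt(sqrt(3) + 36))^(1/3))/2) + C3*exp(-x*(-3^(5/6)/(6 + sqrt(sqrt(3) + 36))^(1/3) + 3^(2/3)*(6 + sqrt(sqrt(3) + 36))^(1/3))/3) - x^2/2 + sqrt(3)*x/4 - 7/16


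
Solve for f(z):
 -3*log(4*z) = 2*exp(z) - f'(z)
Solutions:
 f(z) = C1 + 3*z*log(z) + 3*z*(-1 + 2*log(2)) + 2*exp(z)


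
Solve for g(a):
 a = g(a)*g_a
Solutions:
 g(a) = -sqrt(C1 + a^2)
 g(a) = sqrt(C1 + a^2)


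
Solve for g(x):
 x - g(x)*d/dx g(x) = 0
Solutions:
 g(x) = -sqrt(C1 + x^2)
 g(x) = sqrt(C1 + x^2)


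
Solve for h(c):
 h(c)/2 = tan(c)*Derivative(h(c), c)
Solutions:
 h(c) = C1*sqrt(sin(c))


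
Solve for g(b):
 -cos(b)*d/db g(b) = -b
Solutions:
 g(b) = C1 + Integral(b/cos(b), b)


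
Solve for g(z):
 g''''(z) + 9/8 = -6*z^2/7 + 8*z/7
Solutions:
 g(z) = C1 + C2*z + C3*z^2 + C4*z^3 - z^6/420 + z^5/105 - 3*z^4/64


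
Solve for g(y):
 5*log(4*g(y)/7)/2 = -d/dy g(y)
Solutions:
 2*Integral(1/(log(_y) - log(7) + 2*log(2)), (_y, g(y)))/5 = C1 - y


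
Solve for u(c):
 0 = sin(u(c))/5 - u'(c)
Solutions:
 -c/5 + log(cos(u(c)) - 1)/2 - log(cos(u(c)) + 1)/2 = C1


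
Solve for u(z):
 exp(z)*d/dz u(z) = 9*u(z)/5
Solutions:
 u(z) = C1*exp(-9*exp(-z)/5)


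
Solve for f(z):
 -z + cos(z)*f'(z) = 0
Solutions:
 f(z) = C1 + Integral(z/cos(z), z)


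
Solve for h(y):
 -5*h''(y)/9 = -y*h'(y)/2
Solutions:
 h(y) = C1 + C2*erfi(3*sqrt(5)*y/10)


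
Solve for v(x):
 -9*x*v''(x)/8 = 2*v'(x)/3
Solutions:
 v(x) = C1 + C2*x^(11/27)


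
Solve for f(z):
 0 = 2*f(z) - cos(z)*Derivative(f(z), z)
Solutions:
 f(z) = C1*(sin(z) + 1)/(sin(z) - 1)


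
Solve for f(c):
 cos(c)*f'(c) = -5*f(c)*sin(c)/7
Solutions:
 f(c) = C1*cos(c)^(5/7)


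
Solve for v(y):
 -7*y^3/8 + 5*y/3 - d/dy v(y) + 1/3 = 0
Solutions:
 v(y) = C1 - 7*y^4/32 + 5*y^2/6 + y/3


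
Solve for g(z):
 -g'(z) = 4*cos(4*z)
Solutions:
 g(z) = C1 - sin(4*z)


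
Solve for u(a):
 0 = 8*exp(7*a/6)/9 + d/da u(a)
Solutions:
 u(a) = C1 - 16*exp(7*a/6)/21


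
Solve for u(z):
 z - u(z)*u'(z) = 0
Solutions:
 u(z) = -sqrt(C1 + z^2)
 u(z) = sqrt(C1 + z^2)


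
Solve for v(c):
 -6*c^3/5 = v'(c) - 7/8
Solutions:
 v(c) = C1 - 3*c^4/10 + 7*c/8


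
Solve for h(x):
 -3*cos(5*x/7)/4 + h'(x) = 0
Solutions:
 h(x) = C1 + 21*sin(5*x/7)/20


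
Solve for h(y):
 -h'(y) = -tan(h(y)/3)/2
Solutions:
 h(y) = -3*asin(C1*exp(y/6)) + 3*pi
 h(y) = 3*asin(C1*exp(y/6))


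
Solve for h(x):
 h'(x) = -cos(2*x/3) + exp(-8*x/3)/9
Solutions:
 h(x) = C1 - 3*sin(2*x/3)/2 - exp(-8*x/3)/24


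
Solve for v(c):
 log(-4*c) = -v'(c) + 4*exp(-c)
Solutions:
 v(c) = C1 - c*log(-c) + c*(1 - 2*log(2)) - 4*exp(-c)


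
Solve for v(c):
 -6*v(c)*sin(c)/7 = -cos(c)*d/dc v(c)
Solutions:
 v(c) = C1/cos(c)^(6/7)


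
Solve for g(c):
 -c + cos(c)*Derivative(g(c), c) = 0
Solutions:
 g(c) = C1 + Integral(c/cos(c), c)


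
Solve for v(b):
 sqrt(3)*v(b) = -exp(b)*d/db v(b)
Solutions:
 v(b) = C1*exp(sqrt(3)*exp(-b))


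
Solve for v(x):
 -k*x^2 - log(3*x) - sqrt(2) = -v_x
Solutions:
 v(x) = C1 + k*x^3/3 + x*log(x) - x + x*log(3) + sqrt(2)*x


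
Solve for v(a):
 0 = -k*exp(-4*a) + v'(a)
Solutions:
 v(a) = C1 - k*exp(-4*a)/4


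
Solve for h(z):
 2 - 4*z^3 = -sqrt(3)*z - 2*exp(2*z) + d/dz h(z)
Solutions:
 h(z) = C1 - z^4 + sqrt(3)*z^2/2 + 2*z + exp(2*z)


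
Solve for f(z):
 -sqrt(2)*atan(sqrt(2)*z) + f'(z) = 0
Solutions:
 f(z) = C1 + sqrt(2)*(z*atan(sqrt(2)*z) - sqrt(2)*log(2*z^2 + 1)/4)


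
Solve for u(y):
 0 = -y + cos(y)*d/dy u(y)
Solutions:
 u(y) = C1 + Integral(y/cos(y), y)


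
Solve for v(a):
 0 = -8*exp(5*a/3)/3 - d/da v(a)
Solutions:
 v(a) = C1 - 8*exp(5*a/3)/5


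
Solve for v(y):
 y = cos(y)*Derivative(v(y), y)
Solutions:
 v(y) = C1 + Integral(y/cos(y), y)


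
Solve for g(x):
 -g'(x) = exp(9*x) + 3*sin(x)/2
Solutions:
 g(x) = C1 - exp(9*x)/9 + 3*cos(x)/2


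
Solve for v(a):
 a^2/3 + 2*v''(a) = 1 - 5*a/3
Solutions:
 v(a) = C1 + C2*a - a^4/72 - 5*a^3/36 + a^2/4


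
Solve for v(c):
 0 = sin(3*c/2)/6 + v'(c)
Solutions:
 v(c) = C1 + cos(3*c/2)/9


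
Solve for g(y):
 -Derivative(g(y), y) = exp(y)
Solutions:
 g(y) = C1 - exp(y)


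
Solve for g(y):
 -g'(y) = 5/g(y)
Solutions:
 g(y) = -sqrt(C1 - 10*y)
 g(y) = sqrt(C1 - 10*y)


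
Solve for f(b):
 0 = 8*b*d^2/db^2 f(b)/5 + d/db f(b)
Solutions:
 f(b) = C1 + C2*b^(3/8)


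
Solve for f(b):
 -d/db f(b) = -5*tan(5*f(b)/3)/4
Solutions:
 f(b) = -3*asin(C1*exp(25*b/12))/5 + 3*pi/5
 f(b) = 3*asin(C1*exp(25*b/12))/5


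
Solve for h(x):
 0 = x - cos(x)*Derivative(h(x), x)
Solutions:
 h(x) = C1 + Integral(x/cos(x), x)


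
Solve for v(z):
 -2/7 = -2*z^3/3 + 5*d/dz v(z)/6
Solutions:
 v(z) = C1 + z^4/5 - 12*z/35


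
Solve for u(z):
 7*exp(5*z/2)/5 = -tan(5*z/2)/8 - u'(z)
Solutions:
 u(z) = C1 - 14*exp(5*z/2)/25 + log(cos(5*z/2))/20


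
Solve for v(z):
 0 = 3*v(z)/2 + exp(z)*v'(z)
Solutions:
 v(z) = C1*exp(3*exp(-z)/2)


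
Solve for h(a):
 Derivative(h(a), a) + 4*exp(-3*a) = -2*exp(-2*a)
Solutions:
 h(a) = C1 + exp(-2*a) + 4*exp(-3*a)/3


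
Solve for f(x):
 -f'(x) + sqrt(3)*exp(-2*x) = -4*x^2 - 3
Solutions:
 f(x) = C1 + 4*x^3/3 + 3*x - sqrt(3)*exp(-2*x)/2


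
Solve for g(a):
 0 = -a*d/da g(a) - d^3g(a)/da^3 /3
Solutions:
 g(a) = C1 + Integral(C2*airyai(-3^(1/3)*a) + C3*airybi(-3^(1/3)*a), a)


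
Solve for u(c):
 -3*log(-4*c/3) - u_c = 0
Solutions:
 u(c) = C1 - 3*c*log(-c) + 3*c*(-2*log(2) + 1 + log(3))


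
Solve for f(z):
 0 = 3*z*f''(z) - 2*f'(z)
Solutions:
 f(z) = C1 + C2*z^(5/3)


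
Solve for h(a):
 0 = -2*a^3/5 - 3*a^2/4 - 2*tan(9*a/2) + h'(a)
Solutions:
 h(a) = C1 + a^4/10 + a^3/4 - 4*log(cos(9*a/2))/9


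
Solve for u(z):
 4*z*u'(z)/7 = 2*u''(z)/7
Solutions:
 u(z) = C1 + C2*erfi(z)


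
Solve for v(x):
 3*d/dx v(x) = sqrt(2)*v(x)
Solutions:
 v(x) = C1*exp(sqrt(2)*x/3)


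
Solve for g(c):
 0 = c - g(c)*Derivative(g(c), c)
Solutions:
 g(c) = -sqrt(C1 + c^2)
 g(c) = sqrt(C1 + c^2)


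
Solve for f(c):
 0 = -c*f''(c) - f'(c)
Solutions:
 f(c) = C1 + C2*log(c)


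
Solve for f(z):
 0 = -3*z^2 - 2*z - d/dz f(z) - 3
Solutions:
 f(z) = C1 - z^3 - z^2 - 3*z


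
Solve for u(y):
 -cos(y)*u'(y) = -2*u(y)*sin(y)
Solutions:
 u(y) = C1/cos(y)^2


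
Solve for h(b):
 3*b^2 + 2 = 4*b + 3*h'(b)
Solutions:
 h(b) = C1 + b^3/3 - 2*b^2/3 + 2*b/3


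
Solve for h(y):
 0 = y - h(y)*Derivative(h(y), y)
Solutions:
 h(y) = -sqrt(C1 + y^2)
 h(y) = sqrt(C1 + y^2)


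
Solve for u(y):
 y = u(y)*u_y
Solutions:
 u(y) = -sqrt(C1 + y^2)
 u(y) = sqrt(C1 + y^2)


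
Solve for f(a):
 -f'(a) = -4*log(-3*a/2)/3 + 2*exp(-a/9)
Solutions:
 f(a) = C1 + 4*a*log(-a)/3 + 4*a*(-1 - log(2) + log(3))/3 + 18*exp(-a/9)


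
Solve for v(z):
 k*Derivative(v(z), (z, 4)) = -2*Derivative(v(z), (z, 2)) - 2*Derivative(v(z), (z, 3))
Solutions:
 v(z) = C1 + C2*z + C3*exp(z*(sqrt(1 - 2*k) - 1)/k) + C4*exp(-z*(sqrt(1 - 2*k) + 1)/k)


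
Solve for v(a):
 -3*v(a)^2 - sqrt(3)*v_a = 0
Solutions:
 v(a) = 1/(C1 + sqrt(3)*a)


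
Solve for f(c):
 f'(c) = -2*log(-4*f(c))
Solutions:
 Integral(1/(log(-_y) + 2*log(2)), (_y, f(c)))/2 = C1 - c


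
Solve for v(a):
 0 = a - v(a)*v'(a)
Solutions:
 v(a) = -sqrt(C1 + a^2)
 v(a) = sqrt(C1 + a^2)


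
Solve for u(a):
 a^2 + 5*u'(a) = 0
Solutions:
 u(a) = C1 - a^3/15


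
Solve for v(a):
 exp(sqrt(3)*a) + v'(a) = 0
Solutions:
 v(a) = C1 - sqrt(3)*exp(sqrt(3)*a)/3


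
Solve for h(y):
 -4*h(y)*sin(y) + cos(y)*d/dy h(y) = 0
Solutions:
 h(y) = C1/cos(y)^4


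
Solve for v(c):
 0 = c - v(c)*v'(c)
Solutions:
 v(c) = -sqrt(C1 + c^2)
 v(c) = sqrt(C1 + c^2)


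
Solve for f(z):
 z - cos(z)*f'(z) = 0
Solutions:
 f(z) = C1 + Integral(z/cos(z), z)


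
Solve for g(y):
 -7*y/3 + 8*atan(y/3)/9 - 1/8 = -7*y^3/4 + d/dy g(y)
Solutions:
 g(y) = C1 + 7*y^4/16 - 7*y^2/6 + 8*y*atan(y/3)/9 - y/8 - 4*log(y^2 + 9)/3


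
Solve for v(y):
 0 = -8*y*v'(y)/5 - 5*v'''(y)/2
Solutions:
 v(y) = C1 + Integral(C2*airyai(-2*10^(1/3)*y/5) + C3*airybi(-2*10^(1/3)*y/5), y)


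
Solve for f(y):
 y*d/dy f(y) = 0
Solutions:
 f(y) = C1


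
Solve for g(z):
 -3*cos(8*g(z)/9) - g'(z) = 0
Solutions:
 3*z - 9*log(sin(8*g(z)/9) - 1)/16 + 9*log(sin(8*g(z)/9) + 1)/16 = C1


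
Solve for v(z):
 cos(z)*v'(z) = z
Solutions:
 v(z) = C1 + Integral(z/cos(z), z)


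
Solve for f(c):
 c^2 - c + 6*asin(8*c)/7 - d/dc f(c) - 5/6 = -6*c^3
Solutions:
 f(c) = C1 + 3*c^4/2 + c^3/3 - c^2/2 + 6*c*asin(8*c)/7 - 5*c/6 + 3*sqrt(1 - 64*c^2)/28


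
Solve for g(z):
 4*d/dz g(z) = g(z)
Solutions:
 g(z) = C1*exp(z/4)


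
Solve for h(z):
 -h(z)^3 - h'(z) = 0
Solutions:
 h(z) = -sqrt(2)*sqrt(-1/(C1 - z))/2
 h(z) = sqrt(2)*sqrt(-1/(C1 - z))/2


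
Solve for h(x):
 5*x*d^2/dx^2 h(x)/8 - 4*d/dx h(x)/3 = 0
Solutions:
 h(x) = C1 + C2*x^(47/15)


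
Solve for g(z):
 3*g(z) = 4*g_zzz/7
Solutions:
 g(z) = C3*exp(42^(1/3)*z/2) + (C1*sin(14^(1/3)*3^(5/6)*z/4) + C2*cos(14^(1/3)*3^(5/6)*z/4))*exp(-42^(1/3)*z/4)


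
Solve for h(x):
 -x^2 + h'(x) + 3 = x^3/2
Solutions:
 h(x) = C1 + x^4/8 + x^3/3 - 3*x


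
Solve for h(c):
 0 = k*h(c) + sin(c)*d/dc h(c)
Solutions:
 h(c) = C1*exp(k*(-log(cos(c) - 1) + log(cos(c) + 1))/2)


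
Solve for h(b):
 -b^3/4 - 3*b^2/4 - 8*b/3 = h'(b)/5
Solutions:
 h(b) = C1 - 5*b^4/16 - 5*b^3/4 - 20*b^2/3


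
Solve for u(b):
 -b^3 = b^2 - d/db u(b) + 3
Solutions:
 u(b) = C1 + b^4/4 + b^3/3 + 3*b


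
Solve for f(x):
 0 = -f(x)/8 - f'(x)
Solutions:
 f(x) = C1*exp(-x/8)


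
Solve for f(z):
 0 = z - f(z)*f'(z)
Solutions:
 f(z) = -sqrt(C1 + z^2)
 f(z) = sqrt(C1 + z^2)


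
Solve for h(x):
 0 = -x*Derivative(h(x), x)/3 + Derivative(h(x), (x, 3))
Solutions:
 h(x) = C1 + Integral(C2*airyai(3^(2/3)*x/3) + C3*airybi(3^(2/3)*x/3), x)


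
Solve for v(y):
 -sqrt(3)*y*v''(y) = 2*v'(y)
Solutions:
 v(y) = C1 + C2*y^(1 - 2*sqrt(3)/3)


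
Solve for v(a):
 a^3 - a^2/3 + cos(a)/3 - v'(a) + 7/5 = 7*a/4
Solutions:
 v(a) = C1 + a^4/4 - a^3/9 - 7*a^2/8 + 7*a/5 + sin(a)/3


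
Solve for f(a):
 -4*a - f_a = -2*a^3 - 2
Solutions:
 f(a) = C1 + a^4/2 - 2*a^2 + 2*a


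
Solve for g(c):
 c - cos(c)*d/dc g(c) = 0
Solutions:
 g(c) = C1 + Integral(c/cos(c), c)


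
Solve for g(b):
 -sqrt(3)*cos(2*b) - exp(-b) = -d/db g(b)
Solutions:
 g(b) = C1 + sqrt(3)*sin(2*b)/2 - exp(-b)


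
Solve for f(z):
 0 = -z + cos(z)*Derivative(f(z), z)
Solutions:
 f(z) = C1 + Integral(z/cos(z), z)


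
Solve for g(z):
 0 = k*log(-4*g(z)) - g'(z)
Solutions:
 Integral(1/(log(-_y) + 2*log(2)), (_y, g(z))) = C1 + k*z


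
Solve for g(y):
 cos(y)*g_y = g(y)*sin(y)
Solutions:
 g(y) = C1/cos(y)


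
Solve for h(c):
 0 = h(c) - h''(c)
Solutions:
 h(c) = C1*exp(-c) + C2*exp(c)


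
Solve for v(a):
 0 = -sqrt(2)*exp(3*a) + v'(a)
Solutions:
 v(a) = C1 + sqrt(2)*exp(3*a)/3


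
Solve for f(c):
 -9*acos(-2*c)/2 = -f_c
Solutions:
 f(c) = C1 + 9*c*acos(-2*c)/2 + 9*sqrt(1 - 4*c^2)/4


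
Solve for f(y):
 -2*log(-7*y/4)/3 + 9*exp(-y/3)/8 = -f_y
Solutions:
 f(y) = C1 + 2*y*log(-y)/3 + 2*y*(-2*log(2) - 1 + log(7))/3 + 27*exp(-y/3)/8


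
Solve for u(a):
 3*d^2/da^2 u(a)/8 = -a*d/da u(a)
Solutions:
 u(a) = C1 + C2*erf(2*sqrt(3)*a/3)


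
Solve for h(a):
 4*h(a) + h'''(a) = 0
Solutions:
 h(a) = C3*exp(-2^(2/3)*a) + (C1*sin(2^(2/3)*sqrt(3)*a/2) + C2*cos(2^(2/3)*sqrt(3)*a/2))*exp(2^(2/3)*a/2)


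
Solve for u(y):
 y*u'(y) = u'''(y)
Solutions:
 u(y) = C1 + Integral(C2*airyai(y) + C3*airybi(y), y)


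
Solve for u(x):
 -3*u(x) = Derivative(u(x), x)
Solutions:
 u(x) = C1*exp(-3*x)


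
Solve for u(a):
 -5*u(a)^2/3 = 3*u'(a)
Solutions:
 u(a) = 9/(C1 + 5*a)


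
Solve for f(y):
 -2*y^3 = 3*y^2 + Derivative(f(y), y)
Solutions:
 f(y) = C1 - y^4/2 - y^3


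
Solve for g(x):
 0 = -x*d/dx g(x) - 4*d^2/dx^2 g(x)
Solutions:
 g(x) = C1 + C2*erf(sqrt(2)*x/4)


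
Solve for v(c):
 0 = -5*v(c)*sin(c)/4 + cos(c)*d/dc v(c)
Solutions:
 v(c) = C1/cos(c)^(5/4)


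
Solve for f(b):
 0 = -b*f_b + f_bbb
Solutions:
 f(b) = C1 + Integral(C2*airyai(b) + C3*airybi(b), b)


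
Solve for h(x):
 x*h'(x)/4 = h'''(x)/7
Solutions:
 h(x) = C1 + Integral(C2*airyai(14^(1/3)*x/2) + C3*airybi(14^(1/3)*x/2), x)


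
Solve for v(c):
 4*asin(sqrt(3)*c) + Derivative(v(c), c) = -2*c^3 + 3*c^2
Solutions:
 v(c) = C1 - c^4/2 + c^3 - 4*c*asin(sqrt(3)*c) - 4*sqrt(3)*sqrt(1 - 3*c^2)/3


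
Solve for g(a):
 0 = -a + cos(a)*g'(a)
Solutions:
 g(a) = C1 + Integral(a/cos(a), a)


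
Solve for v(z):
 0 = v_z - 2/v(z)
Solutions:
 v(z) = -sqrt(C1 + 4*z)
 v(z) = sqrt(C1 + 4*z)


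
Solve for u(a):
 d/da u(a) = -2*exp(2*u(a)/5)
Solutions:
 u(a) = 5*log(-sqrt(-1/(C1 - 2*a))) - 5*log(2) + 5*log(10)/2
 u(a) = 5*log(-1/(C1 - 2*a))/2 - 5*log(2) + 5*log(10)/2


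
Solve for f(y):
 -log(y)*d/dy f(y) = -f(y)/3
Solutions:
 f(y) = C1*exp(li(y)/3)


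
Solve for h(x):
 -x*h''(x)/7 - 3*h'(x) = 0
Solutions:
 h(x) = C1 + C2/x^20


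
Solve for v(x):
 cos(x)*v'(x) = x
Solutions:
 v(x) = C1 + Integral(x/cos(x), x)


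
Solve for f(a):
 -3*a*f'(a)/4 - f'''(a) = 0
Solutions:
 f(a) = C1 + Integral(C2*airyai(-6^(1/3)*a/2) + C3*airybi(-6^(1/3)*a/2), a)


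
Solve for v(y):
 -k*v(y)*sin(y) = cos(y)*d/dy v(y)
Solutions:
 v(y) = C1*exp(k*log(cos(y)))


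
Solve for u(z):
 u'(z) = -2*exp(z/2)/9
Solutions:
 u(z) = C1 - 4*exp(z/2)/9


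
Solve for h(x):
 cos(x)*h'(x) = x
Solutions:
 h(x) = C1 + Integral(x/cos(x), x)


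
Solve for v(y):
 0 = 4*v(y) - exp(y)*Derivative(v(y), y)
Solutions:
 v(y) = C1*exp(-4*exp(-y))


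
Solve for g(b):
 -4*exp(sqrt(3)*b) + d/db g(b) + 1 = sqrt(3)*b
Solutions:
 g(b) = C1 + sqrt(3)*b^2/2 - b + 4*sqrt(3)*exp(sqrt(3)*b)/3


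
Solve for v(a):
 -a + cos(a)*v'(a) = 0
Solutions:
 v(a) = C1 + Integral(a/cos(a), a)


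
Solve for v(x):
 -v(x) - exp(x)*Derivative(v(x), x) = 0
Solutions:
 v(x) = C1*exp(exp(-x))


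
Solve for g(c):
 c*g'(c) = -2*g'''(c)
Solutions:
 g(c) = C1 + Integral(C2*airyai(-2^(2/3)*c/2) + C3*airybi(-2^(2/3)*c/2), c)


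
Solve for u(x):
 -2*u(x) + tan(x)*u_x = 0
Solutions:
 u(x) = C1*sin(x)^2


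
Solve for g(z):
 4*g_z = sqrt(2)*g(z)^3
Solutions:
 g(z) = -sqrt(2)*sqrt(-1/(C1 + sqrt(2)*z))
 g(z) = sqrt(2)*sqrt(-1/(C1 + sqrt(2)*z))


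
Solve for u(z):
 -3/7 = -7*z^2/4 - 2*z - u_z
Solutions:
 u(z) = C1 - 7*z^3/12 - z^2 + 3*z/7


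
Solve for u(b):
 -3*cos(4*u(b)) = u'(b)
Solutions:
 u(b) = -asin((C1 + exp(24*b))/(C1 - exp(24*b)))/4 + pi/4
 u(b) = asin((C1 + exp(24*b))/(C1 - exp(24*b)))/4


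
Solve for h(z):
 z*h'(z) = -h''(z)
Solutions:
 h(z) = C1 + C2*erf(sqrt(2)*z/2)


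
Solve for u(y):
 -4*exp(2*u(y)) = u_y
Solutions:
 u(y) = log(-sqrt(-1/(C1 - 4*y))) - log(2)/2
 u(y) = log(-1/(C1 - 4*y))/2 - log(2)/2


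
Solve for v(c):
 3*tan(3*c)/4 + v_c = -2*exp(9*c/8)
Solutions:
 v(c) = C1 - 16*exp(9*c/8)/9 + log(cos(3*c))/4


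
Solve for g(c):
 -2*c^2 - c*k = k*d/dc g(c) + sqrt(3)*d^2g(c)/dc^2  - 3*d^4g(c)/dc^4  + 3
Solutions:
 g(c) = C1 + C2*exp(-2^(1/3)*c*(2^(1/3)*(-9*k + sqrt(3)*sqrt(27*k^2 - 4*sqrt(3)))^(1/3) + 2*sqrt(3)/(-9*k + sqrt(3)*sqrt(27*k^2 - 4*sqrt(3)))^(1/3))/6) + C3*exp(2^(1/3)*c*(2^(1/3)*(-9*k + sqrt(3)*sqrt(27*k^2 - 4*sqrt(3)))^(1/3) - 2^(1/3)*sqrt(3)*I*(-9*k + sqrt(3)*sqrt(27*k^2 - 4*sqrt(3)))^(1/3) - 8*sqrt(3)/((-1 + sqrt(3)*I)*(-9*k + sqrt(3)*sqrt(27*k^2 - 4*sqrt(3)))^(1/3)))/12) + C4*exp(2^(1/3)*c*(2^(1/3)*(-9*k + sqrt(3)*sqrt(27*k^2 - 4*sqrt(3)))^(1/3) + 2^(1/3)*sqrt(3)*I*(-9*k + sqrt(3)*sqrt(27*k^2 - 4*sqrt(3)))^(1/3) + 8*sqrt(3)/((1 + sqrt(3)*I)*(-9*k + sqrt(3)*sqrt(27*k^2 - 4*sqrt(3)))^(1/3)))/12) - 2*c^3/(3*k) - c^2/2 + 2*sqrt(3)*c^2/k^2 - 3*c/k + sqrt(3)*c/k - 12*c/k^3


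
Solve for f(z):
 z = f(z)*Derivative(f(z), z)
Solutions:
 f(z) = -sqrt(C1 + z^2)
 f(z) = sqrt(C1 + z^2)


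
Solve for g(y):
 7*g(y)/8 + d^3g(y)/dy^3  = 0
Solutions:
 g(y) = C3*exp(-7^(1/3)*y/2) + (C1*sin(sqrt(3)*7^(1/3)*y/4) + C2*cos(sqrt(3)*7^(1/3)*y/4))*exp(7^(1/3)*y/4)


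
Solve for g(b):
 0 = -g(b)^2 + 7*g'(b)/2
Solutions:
 g(b) = -7/(C1 + 2*b)


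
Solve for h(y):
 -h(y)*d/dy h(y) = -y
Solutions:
 h(y) = -sqrt(C1 + y^2)
 h(y) = sqrt(C1 + y^2)


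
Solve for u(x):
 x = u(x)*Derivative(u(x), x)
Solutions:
 u(x) = -sqrt(C1 + x^2)
 u(x) = sqrt(C1 + x^2)


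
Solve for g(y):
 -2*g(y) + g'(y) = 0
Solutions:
 g(y) = C1*exp(2*y)


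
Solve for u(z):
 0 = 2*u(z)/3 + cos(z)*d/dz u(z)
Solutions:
 u(z) = C1*(sin(z) - 1)^(1/3)/(sin(z) + 1)^(1/3)


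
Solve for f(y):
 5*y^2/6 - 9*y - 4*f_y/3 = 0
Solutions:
 f(y) = C1 + 5*y^3/24 - 27*y^2/8


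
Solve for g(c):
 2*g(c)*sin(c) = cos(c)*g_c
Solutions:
 g(c) = C1/cos(c)^2


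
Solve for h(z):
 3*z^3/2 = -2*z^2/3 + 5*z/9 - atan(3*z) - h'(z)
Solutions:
 h(z) = C1 - 3*z^4/8 - 2*z^3/9 + 5*z^2/18 - z*atan(3*z) + log(9*z^2 + 1)/6


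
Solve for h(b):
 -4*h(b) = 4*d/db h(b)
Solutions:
 h(b) = C1*exp(-b)


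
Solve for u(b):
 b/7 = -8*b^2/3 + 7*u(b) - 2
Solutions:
 u(b) = 8*b^2/21 + b/49 + 2/7


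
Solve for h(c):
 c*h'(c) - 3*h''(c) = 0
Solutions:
 h(c) = C1 + C2*erfi(sqrt(6)*c/6)


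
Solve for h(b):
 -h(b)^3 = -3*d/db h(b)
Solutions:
 h(b) = -sqrt(6)*sqrt(-1/(C1 + b))/2
 h(b) = sqrt(6)*sqrt(-1/(C1 + b))/2


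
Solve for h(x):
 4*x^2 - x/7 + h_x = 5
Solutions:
 h(x) = C1 - 4*x^3/3 + x^2/14 + 5*x


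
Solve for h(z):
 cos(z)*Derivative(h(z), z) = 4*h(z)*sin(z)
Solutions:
 h(z) = C1/cos(z)^4


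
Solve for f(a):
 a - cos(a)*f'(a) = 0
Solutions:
 f(a) = C1 + Integral(a/cos(a), a)


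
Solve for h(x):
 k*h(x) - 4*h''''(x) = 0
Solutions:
 h(x) = C1*exp(-sqrt(2)*k^(1/4)*x/2) + C2*exp(sqrt(2)*k^(1/4)*x/2) + C3*exp(-sqrt(2)*I*k^(1/4)*x/2) + C4*exp(sqrt(2)*I*k^(1/4)*x/2)


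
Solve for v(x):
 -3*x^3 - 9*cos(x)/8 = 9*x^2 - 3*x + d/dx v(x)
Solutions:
 v(x) = C1 - 3*x^4/4 - 3*x^3 + 3*x^2/2 - 9*sin(x)/8


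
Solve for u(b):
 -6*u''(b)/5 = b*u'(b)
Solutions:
 u(b) = C1 + C2*erf(sqrt(15)*b/6)


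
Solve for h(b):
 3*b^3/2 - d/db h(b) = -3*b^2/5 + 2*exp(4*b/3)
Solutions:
 h(b) = C1 + 3*b^4/8 + b^3/5 - 3*exp(4*b/3)/2


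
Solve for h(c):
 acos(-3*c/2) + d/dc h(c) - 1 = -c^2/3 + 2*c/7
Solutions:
 h(c) = C1 - c^3/9 + c^2/7 - c*acos(-3*c/2) + c - sqrt(4 - 9*c^2)/3


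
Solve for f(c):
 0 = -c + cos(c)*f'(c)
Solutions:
 f(c) = C1 + Integral(c/cos(c), c)


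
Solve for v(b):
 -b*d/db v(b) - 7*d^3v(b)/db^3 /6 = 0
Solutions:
 v(b) = C1 + Integral(C2*airyai(-6^(1/3)*7^(2/3)*b/7) + C3*airybi(-6^(1/3)*7^(2/3)*b/7), b)


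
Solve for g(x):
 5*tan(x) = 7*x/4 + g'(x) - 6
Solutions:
 g(x) = C1 - 7*x^2/8 + 6*x - 5*log(cos(x))


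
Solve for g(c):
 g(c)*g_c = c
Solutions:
 g(c) = -sqrt(C1 + c^2)
 g(c) = sqrt(C1 + c^2)


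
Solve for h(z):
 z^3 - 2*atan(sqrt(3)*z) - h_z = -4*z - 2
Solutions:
 h(z) = C1 + z^4/4 + 2*z^2 - 2*z*atan(sqrt(3)*z) + 2*z + sqrt(3)*log(3*z^2 + 1)/3


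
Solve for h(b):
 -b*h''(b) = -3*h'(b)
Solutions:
 h(b) = C1 + C2*b^4


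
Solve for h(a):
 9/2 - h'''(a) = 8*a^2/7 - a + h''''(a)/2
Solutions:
 h(a) = C1 + C2*a + C3*a^2 + C4*exp(-2*a) - 2*a^5/105 + 5*a^4/56 + 4*a^3/7


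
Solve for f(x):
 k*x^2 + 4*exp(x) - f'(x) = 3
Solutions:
 f(x) = C1 + k*x^3/3 - 3*x + 4*exp(x)


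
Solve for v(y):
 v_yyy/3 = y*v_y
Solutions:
 v(y) = C1 + Integral(C2*airyai(3^(1/3)*y) + C3*airybi(3^(1/3)*y), y)


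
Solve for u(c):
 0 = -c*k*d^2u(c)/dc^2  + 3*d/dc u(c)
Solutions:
 u(c) = C1 + c^(((re(k) + 3)*re(k) + im(k)^2)/(re(k)^2 + im(k)^2))*(C2*sin(3*log(c)*Abs(im(k))/(re(k)^2 + im(k)^2)) + C3*cos(3*log(c)*im(k)/(re(k)^2 + im(k)^2)))


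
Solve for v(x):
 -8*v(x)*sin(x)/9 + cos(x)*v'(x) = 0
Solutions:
 v(x) = C1/cos(x)^(8/9)


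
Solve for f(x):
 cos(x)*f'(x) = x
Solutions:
 f(x) = C1 + Integral(x/cos(x), x)


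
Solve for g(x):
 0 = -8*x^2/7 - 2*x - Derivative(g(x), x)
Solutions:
 g(x) = C1 - 8*x^3/21 - x^2


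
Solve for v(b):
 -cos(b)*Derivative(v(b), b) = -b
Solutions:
 v(b) = C1 + Integral(b/cos(b), b)


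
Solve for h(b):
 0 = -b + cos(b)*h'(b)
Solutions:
 h(b) = C1 + Integral(b/cos(b), b)


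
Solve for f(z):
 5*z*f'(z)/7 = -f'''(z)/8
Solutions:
 f(z) = C1 + Integral(C2*airyai(-2*5^(1/3)*7^(2/3)*z/7) + C3*airybi(-2*5^(1/3)*7^(2/3)*z/7), z)


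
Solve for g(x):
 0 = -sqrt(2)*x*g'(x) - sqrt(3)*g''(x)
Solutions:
 g(x) = C1 + C2*erf(6^(3/4)*x/6)


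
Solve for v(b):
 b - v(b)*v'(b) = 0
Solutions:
 v(b) = -sqrt(C1 + b^2)
 v(b) = sqrt(C1 + b^2)


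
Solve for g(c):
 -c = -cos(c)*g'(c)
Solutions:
 g(c) = C1 + Integral(c/cos(c), c)


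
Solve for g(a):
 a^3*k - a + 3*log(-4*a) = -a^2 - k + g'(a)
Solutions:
 g(a) = C1 + a^4*k/4 + a^3/3 - a^2/2 + a*(k - 3 + 6*log(2)) + 3*a*log(-a)


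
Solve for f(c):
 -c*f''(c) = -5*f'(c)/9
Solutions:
 f(c) = C1 + C2*c^(14/9)


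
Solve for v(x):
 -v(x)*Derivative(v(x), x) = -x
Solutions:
 v(x) = -sqrt(C1 + x^2)
 v(x) = sqrt(C1 + x^2)


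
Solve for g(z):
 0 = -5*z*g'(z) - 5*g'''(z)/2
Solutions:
 g(z) = C1 + Integral(C2*airyai(-2^(1/3)*z) + C3*airybi(-2^(1/3)*z), z)


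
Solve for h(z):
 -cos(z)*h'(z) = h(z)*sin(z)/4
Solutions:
 h(z) = C1*cos(z)^(1/4)


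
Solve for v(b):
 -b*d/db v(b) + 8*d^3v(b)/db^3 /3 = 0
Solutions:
 v(b) = C1 + Integral(C2*airyai(3^(1/3)*b/2) + C3*airybi(3^(1/3)*b/2), b)


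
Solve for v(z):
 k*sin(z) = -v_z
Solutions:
 v(z) = C1 + k*cos(z)


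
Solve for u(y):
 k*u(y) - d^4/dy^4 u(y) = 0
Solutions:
 u(y) = C1*exp(-k^(1/4)*y) + C2*exp(k^(1/4)*y) + C3*exp(-I*k^(1/4)*y) + C4*exp(I*k^(1/4)*y)


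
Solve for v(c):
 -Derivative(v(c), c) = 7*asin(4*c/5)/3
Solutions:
 v(c) = C1 - 7*c*asin(4*c/5)/3 - 7*sqrt(25 - 16*c^2)/12


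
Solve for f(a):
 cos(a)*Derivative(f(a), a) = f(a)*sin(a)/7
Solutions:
 f(a) = C1/cos(a)^(1/7)


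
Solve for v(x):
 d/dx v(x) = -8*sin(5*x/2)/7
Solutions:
 v(x) = C1 + 16*cos(5*x/2)/35
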